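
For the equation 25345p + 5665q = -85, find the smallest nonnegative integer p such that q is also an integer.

135

gcd(25345, 5665) = 5.
5 divides -85, so solutions exist.
By Bézout, 25345·(192) + 5665·(-859) = 5.
Scale by -85/5 = -17: (p₀, q₀) = (-3264, 14603).
General solution: p = -3264 + 1133t, q = 14603 - 5069t for integer t.
p ≥ 0: smallest is -3264 mod 1133 = 135 (at t = 3), with q = -604.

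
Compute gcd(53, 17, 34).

1

gcd(53, 17):
  53 = 3×17 + 2
  17 = 8×2 + 1
  2 = 2×1
so gcd(53, 17) = 1.
gcd(1, 34) = 1.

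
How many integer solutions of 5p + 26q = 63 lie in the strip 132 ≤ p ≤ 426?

11

gcd(26, 5):
  26 = 5*5 + 1
  5 = 5*1
so gcd(26, 5) = 1.
Back-substitute for Bézout coefficients:
  1 = 26 - 5*5
  ... = 5*(-5) + 26*(1)
Scale by 63: particular solution (-315, 63); reduce p mod 26: (23, -2).
General solution: p = 23 + 26t, q = -2 - 5t for integer t.
132 ≤ 23 + 26t ≤ 426 gives t ∈ [5, 15], which is 11 values.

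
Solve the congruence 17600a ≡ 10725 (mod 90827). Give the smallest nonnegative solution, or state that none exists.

gcd(90827, 17600) = 11  (90827 = 5·17600 + 2827, 17600 = 6·2827 + 638, 2827 = 4·638 + 275, 638 = 2·275 + 88, 275 = 3·88 + 11, 88 = 8·11).
11 divides 10725, so solutions exist.
Back-substituting, 17600·(-996) + 90827·(193) = 11.
So 17600·(-996) ≡ 11 (mod 90827); multiply by 975: a ≡ -971100 (mod 8257).
Smallest nonnegative: a = -971100 mod 8257 = 3226.

3226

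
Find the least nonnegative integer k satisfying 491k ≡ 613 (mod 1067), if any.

gcd(1067, 491) = 1  (1067 = 2*491 + 85, 491 = 5*85 + 66, 85 = 1*66 + 19, 66 = 3*19 + 9, 19 = 2*9 + 1, 9 = 9*1).
1 divides 613, so solutions exist.
Back-substituting, 491*(-113) + 1067*(52) = 1.
So 491*(-113) ≡ 1 (mod 1067); multiply by 613: k ≡ -69269 (mod 1067).
Smallest nonnegative: k = -69269 mod 1067 = 86.

86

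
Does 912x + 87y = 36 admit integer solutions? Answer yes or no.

gcd(912, 87):
  912 = 10×87 + 42
  87 = 2×42 + 3
  42 = 14×3
so gcd(912, 87) = 3.
3 divides 36, so integer solutions exist.

yes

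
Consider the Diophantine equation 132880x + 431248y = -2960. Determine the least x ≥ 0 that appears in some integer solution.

gcd(431248, 132880) = 16  (431248 = 3×132880 + 32608, 132880 = 4×32608 + 2448, 32608 = 13×2448 + 784, 2448 = 3×784 + 96, 784 = 8×96 + 16, 96 = 6×16).
16 divides -2960, so solutions exist.
Back-substituting, 132880×(-4404) + 431248×(1357) = 16.
Scale by -2960/16 = -185: (x₀, y₀) = (814740, -251045).
General solution: x = 814740 + 26953t, y = -251045 - 8305t for integer t.
x ≥ 0: smallest is 814740 mod 26953 = 6150 (at t = -30), with y = -1895.

6150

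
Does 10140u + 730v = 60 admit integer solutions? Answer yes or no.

yes

gcd(10140, 730):
  10140 = 13·730 + 650
  730 = 1·650 + 80
  650 = 8·80 + 10
  80 = 8·10
so gcd(10140, 730) = 10.
10 divides 60, so integer solutions exist.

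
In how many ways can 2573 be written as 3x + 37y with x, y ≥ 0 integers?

gcd(37, 3):
  37 = 12*3 + 1
  3 = 3*1
so gcd(37, 3) = 1.
Back-substitute for Bézout coefficients:
  1 = 37 - 12*3
  ... = 3*(-12) + 37*(1)
Scale by 2573: one solution is (-30876, 2573). Reduce x mod 37: (19, 68).
General: x = 19 + 37t, y = 68 - 3t.
x ≥ 0 ⇒ t ≥ 0; y ≥ 0 ⇒ t ≤ 22. So t ∈ [0, 22]: 23 solutions.

23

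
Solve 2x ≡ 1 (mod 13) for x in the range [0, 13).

7

gcd(13, 2) = 1  (13 = 6*2 + 1, 2 = 2*1).
Back-substituting, 2*(-6) + 13*(1) = 1.
So 2*-6 ≡ 1 (mod 13), and -6 mod 13 = 7.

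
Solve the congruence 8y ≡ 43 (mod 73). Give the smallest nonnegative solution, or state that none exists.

gcd(73, 8):
  73 = 9×8 + 1
  8 = 8×1
so gcd(73, 8) = 1.
1 divides 43, so solutions exist.
Back-substitute for Bézout coefficients:
  1 = 73 - 9×8
  ... = 8×(-9) + 73×(1)
So 8×(-9) ≡ 1 (mod 73); multiply by 43: y ≡ -387 (mod 73).
Smallest nonnegative: y = -387 mod 73 = 51.

51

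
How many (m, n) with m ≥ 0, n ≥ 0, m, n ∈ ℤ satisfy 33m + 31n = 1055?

gcd(33, 31) = 1.
By Bézout, 33*(-15) + 31*(16) = 1.
One solution: (16, 17).
General: m = 16 + 31t, n = 17 - 33t.
m ≥ 0 ⇒ t ≥ 0; n ≥ 0 ⇒ t ≤ 0. So t ∈ [0, 0]: 1 solution.

1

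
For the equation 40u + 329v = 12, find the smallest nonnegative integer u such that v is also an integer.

gcd(329, 40):
  329 = 8·40 + 9
  40 = 4·9 + 4
  9 = 2·4 + 1
  4 = 4·1
so gcd(329, 40) = 1.
1 divides 12, so solutions exist.
Back-substitute for Bézout coefficients:
  1 = 9 - 2·4
  ... = 40·(-74) + 329·(9)
Scale by 12/1 = 12: (u₀, v₀) = (-888, 108).
General solution: u = -888 + 329t, v = 108 - 40t for integer t.
u ≥ 0: smallest is -888 mod 329 = 99 (at t = 3), with v = -12.

99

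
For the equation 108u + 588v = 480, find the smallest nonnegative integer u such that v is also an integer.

gcd(588, 108):
  588 = 5·108 + 48
  108 = 2·48 + 12
  48 = 4·12
so gcd(588, 108) = 12.
12 divides 480, so solutions exist.
Back-substitute for Bézout coefficients:
  12 = 108 - 2·48
  ... = 108·(11) + 588·(-2)
Scale by 480/12 = 40: (u₀, v₀) = (440, -80).
General solution: u = 440 + 49t, v = -80 - 9t for integer t.
u ≥ 0: smallest is 440 mod 49 = 48 (at t = -8), with v = -8.

48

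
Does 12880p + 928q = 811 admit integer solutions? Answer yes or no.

gcd(12880, 928) = 16  (12880 = 13*928 + 816, 928 = 1*816 + 112, 816 = 7*112 + 32, 112 = 3*32 + 16, 32 = 2*16).
16 does not divide 811 (remainder 11), so no integer solutions.

no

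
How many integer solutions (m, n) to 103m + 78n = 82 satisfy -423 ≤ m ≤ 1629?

26

gcd(103, 78) = 1  (103 = 1·78 + 25, 78 = 3·25 + 3, 25 = 8·3 + 1, 3 = 3·1).
Back-substituting, 103·(25) + 78·(-33) = 1.
Scale by 82: particular solution (2050, -2706); reduce m mod 78: (22, -28).
General solution: m = 22 + 78t, n = -28 - 103t for integer t.
-423 ≤ 22 + 78t ≤ 1629 gives t ∈ [-5, 20], which is 26 values.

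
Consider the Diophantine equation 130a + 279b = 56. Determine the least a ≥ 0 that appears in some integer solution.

185

gcd(279, 130):
  279 = 2*130 + 19
  130 = 6*19 + 16
  19 = 1*16 + 3
  16 = 5*3 + 1
  3 = 3*1
so gcd(279, 130) = 1.
1 divides 56, so solutions exist.
Back-substitute for Bézout coefficients:
  1 = 16 - 5*3
  ... = 130*(88) + 279*(-41)
Scale by 56/1 = 56: (a₀, b₀) = (4928, -2296).
General solution: a = 4928 + 279t, b = -2296 - 130t for integer t.
a ≥ 0: smallest is 4928 mod 279 = 185 (at t = -17), with b = -86.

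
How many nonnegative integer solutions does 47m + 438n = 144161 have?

7

gcd(438, 47) = 1  (438 = 9*47 + 15, 47 = 3*15 + 2, 15 = 7*2 + 1, 2 = 2*1).
Back-substituting, 47*(-205) + 438*(22) = 1.
Scale by 144161: one solution is (-29553005, 3171542). Reduce m mod 438: (169, 311).
General: m = 169 + 438t, n = 311 - 47t.
m ≥ 0 ⇒ t ≥ 0; n ≥ 0 ⇒ t ≤ 6. So t ∈ [0, 6]: 7 solutions.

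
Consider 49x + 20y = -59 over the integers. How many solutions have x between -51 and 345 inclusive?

gcd(49, 20):
  49 = 2×20 + 9
  20 = 2×9 + 2
  9 = 4×2 + 1
  2 = 2×1
so gcd(49, 20) = 1.
Back-substitute for Bézout coefficients:
  1 = 9 - 4×2
  ... = 49×(9) + 20×(-22)
Scale by -59: particular solution (-531, 1298); reduce x mod 20: (9, -25).
General solution: x = 9 + 20t, y = -25 - 49t for integer t.
-51 ≤ 9 + 20t ≤ 345 gives t ∈ [-3, 16], which is 20 values.

20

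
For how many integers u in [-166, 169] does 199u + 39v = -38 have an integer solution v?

9

gcd(199, 39) = 1  (199 = 5·39 + 4, 39 = 9·4 + 3, 4 = 1·3 + 1, 3 = 3·1).
Back-substituting, 199·(10) + 39·(-51) = 1.
Scale by -38: particular solution (-380, 1938); reduce u mod 39: (10, -52).
General solution: u = 10 + 39t, v = -52 - 199t for integer t.
-166 ≤ 10 + 39t ≤ 169 gives t ∈ [-4, 4], which is 9 values.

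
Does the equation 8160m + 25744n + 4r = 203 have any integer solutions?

no

gcd(25744, 8160):
  25744 = 3·8160 + 1264
  8160 = 6·1264 + 576
  1264 = 2·576 + 112
  576 = 5·112 + 16
  112 = 7·16
so gcd(25744, 8160) = 16.
gcd(16, 4) = 4.
4 does not divide 203 (remainder 3), so no integer solutions.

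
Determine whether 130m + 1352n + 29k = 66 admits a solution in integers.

gcd(1352, 130) = 26.
gcd(26, 29) = 1.
1 divides 66, so integer solutions exist.

yes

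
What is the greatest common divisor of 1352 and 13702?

gcd(13702, 1352):
  13702 = 10×1352 + 182
  1352 = 7×182 + 78
  182 = 2×78 + 26
  78 = 3×26
so gcd(13702, 1352) = 26.

26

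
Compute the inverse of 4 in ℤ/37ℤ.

28

gcd(37, 4):
  37 = 9·4 + 1
  4 = 4·1
so gcd(37, 4) = 1.
Back-substitute for Bézout coefficients:
  1 = 37 - 9·4
  ... = 4·(-9) + 37·(1)
So 4·-9 ≡ 1 (mod 37), and -9 mod 37 = 28.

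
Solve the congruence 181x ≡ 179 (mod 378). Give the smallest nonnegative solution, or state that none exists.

143

gcd(378, 181) = 1.
1 divides 179, so solutions exist.
By Bézout, 181·(-71) + 378·(34) = 1.
So 181·(-71) ≡ 1 (mod 378); multiply by 179: x ≡ -12709 (mod 378).
Smallest nonnegative: x = -12709 mod 378 = 143.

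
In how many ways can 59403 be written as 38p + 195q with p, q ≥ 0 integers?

gcd(195, 38):
  195 = 5*38 + 5
  38 = 7*5 + 3
  5 = 1*3 + 2
  3 = 1*2 + 1
  2 = 2*1
so gcd(195, 38) = 1.
Back-substitute for Bézout coefficients:
  1 = 3 - 1*2
  ... = 38*(77) + 195*(-15)
Scale by 59403: one solution is (4574031, -891045). Reduce p mod 195: (111, 283).
General: p = 111 + 195t, q = 283 - 38t.
p ≥ 0 ⇒ t ≥ 0; q ≥ 0 ⇒ t ≤ 7. So t ∈ [0, 7]: 8 solutions.

8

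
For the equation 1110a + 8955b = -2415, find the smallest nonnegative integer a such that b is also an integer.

377

gcd(8955, 1110):
  8955 = 8·1110 + 75
  1110 = 14·75 + 60
  75 = 1·60 + 15
  60 = 4·15
so gcd(8955, 1110) = 15.
15 divides -2415, so solutions exist.
Back-substitute for Bézout coefficients:
  15 = 75 - 1·60
  ... = 1110·(-121) + 8955·(15)
Scale by -2415/15 = -161: (a₀, b₀) = (19481, -2415).
General solution: a = 19481 + 597t, b = -2415 - 74t for integer t.
a ≥ 0: smallest is 19481 mod 597 = 377 (at t = -32), with b = -47.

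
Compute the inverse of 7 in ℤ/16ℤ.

gcd(16, 7):
  16 = 2·7 + 2
  7 = 3·2 + 1
  2 = 2·1
so gcd(16, 7) = 1.
Back-substitute for Bézout coefficients:
  1 = 7 - 3·2
  ... = 7·(7) + 16·(-3)
So 7·7 ≡ 1 (mod 16), and 7 mod 16 = 7.

7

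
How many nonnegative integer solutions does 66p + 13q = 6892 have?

8

gcd(66, 13) = 1  (66 = 5·13 + 1, 13 = 13·1).
Back-substituting, 66·(1) + 13·(-5) = 1.
Scale by 6892: one solution is (6892, -34460). Reduce p mod 13: (2, 520).
General: p = 2 + 13t, q = 520 - 66t.
p ≥ 0 ⇒ t ≥ 0; q ≥ 0 ⇒ t ≤ 7. So t ∈ [0, 7]: 8 solutions.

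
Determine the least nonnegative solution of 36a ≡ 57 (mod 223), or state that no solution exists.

gcd(223, 36) = 1.
1 divides 57, so solutions exist.
By Bézout, 36·(31) + 223·(-5) = 1.
So 36·(31) ≡ 1 (mod 223); multiply by 57: a ≡ 1767 (mod 223).
Smallest nonnegative: a = 1767 mod 223 = 206.

206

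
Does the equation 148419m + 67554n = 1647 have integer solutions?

yes

gcd(148419, 67554) = 27  (148419 = 2*67554 + 13311, 67554 = 5*13311 + 999, 13311 = 13*999 + 324, 999 = 3*324 + 27, 324 = 12*27).
27 divides 1647, so integer solutions exist.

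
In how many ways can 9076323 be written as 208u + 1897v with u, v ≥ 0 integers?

23

gcd(1897, 208) = 1  (1897 = 9*208 + 25, 208 = 8*25 + 8, 25 = 3*8 + 1, 8 = 8*1).
Back-substituting, 208*(-228) + 1897*(25) = 1.
Scale by 9076323: one solution is (-2069401644, 226908075). Reduce u mod 1897: (1510, 4619).
General: u = 1510 + 1897t, v = 4619 - 208t.
u ≥ 0 ⇒ t ≥ 0; v ≥ 0 ⇒ t ≤ 22. So t ∈ [0, 22]: 23 solutions.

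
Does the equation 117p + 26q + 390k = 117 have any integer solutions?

gcd(117, 26) = 13.
gcd(13, 390) = 13.
13 divides 117, so integer solutions exist.

yes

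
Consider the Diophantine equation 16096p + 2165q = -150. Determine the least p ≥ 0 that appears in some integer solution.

1730

gcd(16096, 2165):
  16096 = 7×2165 + 941
  2165 = 2×941 + 283
  941 = 3×283 + 92
  283 = 3×92 + 7
  92 = 13×7 + 1
  7 = 7×1
so gcd(16096, 2165) = 1.
1 divides -150, so solutions exist.
Back-substitute for Bézout coefficients:
  1 = 92 - 13×7
  ... = 16096×(306) + 2165×(-2275)
Scale by -150/1 = -150: (p₀, q₀) = (-45900, 341250).
General solution: p = -45900 + 2165t, q = 341250 - 16096t for integer t.
p ≥ 0: smallest is -45900 mod 2165 = 1730 (at t = 22), with q = -12862.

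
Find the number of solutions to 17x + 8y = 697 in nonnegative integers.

gcd(17, 8) = 1.
By Bézout, 17*(1) + 8*(-2) = 1.
One solution: (1, 85).
General: x = 1 + 8t, y = 85 - 17t.
x ≥ 0 ⇒ t ≥ 0; y ≥ 0 ⇒ t ≤ 5. So t ∈ [0, 5]: 6 solutions.

6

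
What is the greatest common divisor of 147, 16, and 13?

1

gcd(147, 16) = 1  (147 = 9·16 + 3, 16 = 5·3 + 1, 3 = 3·1).
gcd(1, 13) = 1.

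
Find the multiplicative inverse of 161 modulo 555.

gcd(555, 161):
  555 = 3*161 + 72
  161 = 2*72 + 17
  72 = 4*17 + 4
  17 = 4*4 + 1
  4 = 4*1
so gcd(555, 161) = 1.
Back-substitute for Bézout coefficients:
  1 = 17 - 4*4
  ... = 161*(131) + 555*(-38)
So 161*131 ≡ 1 (mod 555), and 131 mod 555 = 131.

131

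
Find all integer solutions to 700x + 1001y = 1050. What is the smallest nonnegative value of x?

gcd(1001, 700) = 7.
7 divides 1050, so solutions exist.
By Bézout, 700*(-10) + 1001*(7) = 7.
Scale by 1050/7 = 150: (x₀, y₀) = (-1500, 1050).
General solution: x = -1500 + 143t, y = 1050 - 100t for integer t.
x ≥ 0: smallest is -1500 mod 143 = 73 (at t = 11), with y = -50.

73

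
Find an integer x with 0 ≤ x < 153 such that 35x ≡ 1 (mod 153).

35

gcd(153, 35) = 1  (153 = 4×35 + 13, 35 = 2×13 + 9, 13 = 1×9 + 4, 9 = 2×4 + 1, 4 = 4×1).
Back-substituting, 35×(35) + 153×(-8) = 1.
So 35×35 ≡ 1 (mod 153), and 35 mod 153 = 35.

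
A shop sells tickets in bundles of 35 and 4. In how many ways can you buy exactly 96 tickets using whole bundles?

Need nonnegative integers with 35j + 4k = 96.
gcd(35, 4) = 1, and 35·(-1) + 4·(9) = 1.
So (j₀, k₀) = (-96, 864); general j = -96 + 4t, k = 864 - 35t.
j ≥ 0 ⇒ t ≥ 24; k ≥ 0 ⇒ t ≤ 24. That's 1 value of t.

1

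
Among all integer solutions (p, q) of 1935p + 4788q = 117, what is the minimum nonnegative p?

151

gcd(4788, 1935) = 9  (4788 = 2·1935 + 918, 1935 = 2·918 + 99, 918 = 9·99 + 27, 99 = 3·27 + 18, 27 = 1·18 + 9, 18 = 2·9).
9 divides 117, so solutions exist.
Back-substituting, 1935·(-193) + 4788·(78) = 9.
Scale by 117/9 = 13: (p₀, q₀) = (-2509, 1014).
General solution: p = -2509 + 532t, q = 1014 - 215t for integer t.
p ≥ 0: smallest is -2509 mod 532 = 151 (at t = 5), with q = -61.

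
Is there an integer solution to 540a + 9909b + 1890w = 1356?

no

gcd(9909, 540) = 27.
gcd(27, 1890) = 27.
27 does not divide 1356 (remainder 6), so no integer solutions.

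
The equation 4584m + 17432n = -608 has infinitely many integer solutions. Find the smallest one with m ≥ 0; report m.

1270

gcd(17432, 4584) = 8.
8 divides -608, so solutions exist.
By Bézout, 4584*(270) + 17432*(-71) = 8.
Scale by -608/8 = -76: (m₀, n₀) = (-20520, 5396).
General solution: m = -20520 + 2179t, n = 5396 - 573t for integer t.
m ≥ 0: smallest is -20520 mod 2179 = 1270 (at t = 10), with n = -334.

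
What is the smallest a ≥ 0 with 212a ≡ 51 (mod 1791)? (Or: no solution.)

gcd(1791, 212) = 1  (1791 = 8*212 + 95, 212 = 2*95 + 22, 95 = 4*22 + 7, 22 = 3*7 + 1, 7 = 7*1).
1 divides 51, so solutions exist.
Back-substituting, 212*(245) + 1791*(-29) = 1.
So 212*(245) ≡ 1 (mod 1791); multiply by 51: a ≡ 12495 (mod 1791).
Smallest nonnegative: a = 12495 mod 1791 = 1749.

1749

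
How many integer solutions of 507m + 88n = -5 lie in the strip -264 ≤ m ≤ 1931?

25

gcd(507, 88) = 1  (507 = 5*88 + 67, 88 = 1*67 + 21, 67 = 3*21 + 4, 21 = 5*4 + 1, 4 = 4*1).
Back-substituting, 507*(-21) + 88*(121) = 1.
Scale by -5: particular solution (105, -605); reduce m mod 88: (17, -98).
General solution: m = 17 + 88t, n = -98 - 507t for integer t.
-264 ≤ 17 + 88t ≤ 1931 gives t ∈ [-3, 21], which is 25 values.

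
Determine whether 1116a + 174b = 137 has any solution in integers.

gcd(1116, 174) = 6  (1116 = 6·174 + 72, 174 = 2·72 + 30, 72 = 2·30 + 12, 30 = 2·12 + 6, 12 = 2·6).
6 does not divide 137 (remainder 5), so no integer solutions.

no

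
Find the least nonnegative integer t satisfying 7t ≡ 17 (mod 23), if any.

9

gcd(23, 7) = 1.
1 divides 17, so solutions exist.
By Bézout, 7*(10) + 23*(-3) = 1.
So 7*(10) ≡ 1 (mod 23); multiply by 17: t ≡ 170 (mod 23).
Smallest nonnegative: t = 170 mod 23 = 9.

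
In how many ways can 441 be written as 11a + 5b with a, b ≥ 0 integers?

8

gcd(11, 5) = 1.
By Bézout, 11·(1) + 5·(-2) = 1.
One solution: (1, 86).
General: a = 1 + 5t, b = 86 - 11t.
a ≥ 0 ⇒ t ≥ 0; b ≥ 0 ⇒ t ≤ 7. So t ∈ [0, 7]: 8 solutions.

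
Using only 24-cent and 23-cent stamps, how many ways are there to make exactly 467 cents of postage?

Need nonnegative integers with 24j + 23k = 467.
gcd(24, 23) = 1, and 24·(1) + 23·(-1) = 1.
So (j₀, k₀) = (467, -467); general j = 467 + 23t, k = -467 - 24t.
j ≥ 0 ⇒ t ≥ -20; k ≥ 0 ⇒ t ≤ -20. That's 1 value of t.

1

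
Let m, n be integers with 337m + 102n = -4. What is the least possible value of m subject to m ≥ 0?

92

gcd(337, 102) = 1  (337 = 3·102 + 31, 102 = 3·31 + 9, 31 = 3·9 + 4, 9 = 2·4 + 1, 4 = 4·1).
1 divides -4, so solutions exist.
Back-substituting, 337·(-23) + 102·(76) = 1.
Scale by -4/1 = -4: (m₀, n₀) = (92, -304).
General solution: m = 92 + 102t, n = -304 - 337t for integer t.
m ≥ 0: smallest is 92 mod 102 = 92 (at t = 0), with n = -304.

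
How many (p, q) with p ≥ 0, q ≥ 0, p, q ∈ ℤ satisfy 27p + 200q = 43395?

gcd(200, 27):
  200 = 7*27 + 11
  27 = 2*11 + 5
  11 = 2*5 + 1
  5 = 5*1
so gcd(200, 27) = 1.
Back-substitute for Bézout coefficients:
  1 = 11 - 2*5
  ... = 27*(-37) + 200*(5)
Scale by 43395: one solution is (-1605615, 216975). Reduce p mod 200: (185, 192).
General: p = 185 + 200t, q = 192 - 27t.
p ≥ 0 ⇒ t ≥ 0; q ≥ 0 ⇒ t ≤ 7. So t ∈ [0, 7]: 8 solutions.

8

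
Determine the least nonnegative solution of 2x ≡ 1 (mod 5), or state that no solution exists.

3

gcd(5, 2) = 1  (5 = 2·2 + 1, 2 = 2·1).
1 divides 1, so solutions exist.
Back-substituting, 2·(-2) + 5·(1) = 1.
So 2·(-2) ≡ 1 (mod 5); multiply by 1: x ≡ -2 (mod 5).
Smallest nonnegative: x = -2 mod 5 = 3.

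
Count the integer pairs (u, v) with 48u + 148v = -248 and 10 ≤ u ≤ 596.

16

gcd(148, 48):
  148 = 3*48 + 4
  48 = 12*4
so gcd(148, 48) = 4.
Back-substitute for Bézout coefficients:
  4 = 148 - 3*48
  ... = 48*(-3) + 148*(1)
Scale by -62: particular solution (186, -62); reduce u mod 37: (1, -2).
General solution: u = 1 + 37t, v = -2 - 12t for integer t.
10 ≤ 1 + 37t ≤ 596 gives t ∈ [1, 16], which is 16 values.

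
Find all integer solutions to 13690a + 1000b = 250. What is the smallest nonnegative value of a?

25

gcd(13690, 1000) = 10.
10 divides 250, so solutions exist.
By Bézout, 13690*(29) + 1000*(-397) = 10.
Scale by 250/10 = 25: (a₀, b₀) = (725, -9925).
General solution: a = 725 + 100t, b = -9925 - 1369t for integer t.
a ≥ 0: smallest is 725 mod 100 = 25 (at t = -7), with b = -342.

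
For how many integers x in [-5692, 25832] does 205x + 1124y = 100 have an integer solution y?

28

gcd(1124, 205) = 1.
By Bézout, 205·(-159) + 1124·(29) = 1.
Particular solution: (960, -175).
General solution: x = 960 + 1124t, y = -175 - 205t for integer t.
-5692 ≤ 960 + 1124t ≤ 25832 gives t ∈ [-5, 22], which is 28 values.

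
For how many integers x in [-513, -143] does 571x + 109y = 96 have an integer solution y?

gcd(571, 109) = 1.
By Bézout, 571*(21) + 109*(-110) = 1.
Particular solution: (54, -282).
General solution: x = 54 + 109t, y = -282 - 571t for integer t.
-513 ≤ 54 + 109t ≤ -143 gives t ∈ [-5, -2], which is 4 values.

4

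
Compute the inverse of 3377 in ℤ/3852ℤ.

gcd(3852, 3377) = 1.
By Bézout, 3377·(-1111) + 3852·(974) = 1.
So 3377·-1111 ≡ 1 (mod 3852), and -1111 mod 3852 = 2741.

2741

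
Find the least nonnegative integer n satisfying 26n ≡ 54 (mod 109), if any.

gcd(109, 26) = 1  (109 = 4*26 + 5, 26 = 5*5 + 1, 5 = 5*1).
1 divides 54, so solutions exist.
Back-substituting, 26*(21) + 109*(-5) = 1.
So 26*(21) ≡ 1 (mod 109); multiply by 54: n ≡ 1134 (mod 109).
Smallest nonnegative: n = 1134 mod 109 = 44.

44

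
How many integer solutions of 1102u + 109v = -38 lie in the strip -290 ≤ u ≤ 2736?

gcd(1102, 109):
  1102 = 10·109 + 12
  109 = 9·12 + 1
  12 = 12·1
so gcd(1102, 109) = 1.
Back-substitute for Bézout coefficients:
  1 = 109 - 9·12
  ... = 1102·(-9) + 109·(91)
Scale by -38: particular solution (342, -3458); reduce u mod 109: (15, -152).
General solution: u = 15 + 109t, v = -152 - 1102t for integer t.
-290 ≤ 15 + 109t ≤ 2736 gives t ∈ [-2, 24], which is 27 values.

27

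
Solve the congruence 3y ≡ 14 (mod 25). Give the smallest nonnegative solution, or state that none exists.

13

gcd(25, 3) = 1  (25 = 8×3 + 1, 3 = 3×1).
1 divides 14, so solutions exist.
Back-substituting, 3×(-8) + 25×(1) = 1.
So 3×(-8) ≡ 1 (mod 25); multiply by 14: y ≡ -112 (mod 25).
Smallest nonnegative: y = -112 mod 25 = 13.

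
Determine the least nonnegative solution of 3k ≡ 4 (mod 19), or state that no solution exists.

14

gcd(19, 3):
  19 = 6·3 + 1
  3 = 3·1
so gcd(19, 3) = 1.
1 divides 4, so solutions exist.
Back-substitute for Bézout coefficients:
  1 = 19 - 6·3
  ... = 3·(-6) + 19·(1)
So 3·(-6) ≡ 1 (mod 19); multiply by 4: k ≡ -24 (mod 19).
Smallest nonnegative: k = -24 mod 19 = 14.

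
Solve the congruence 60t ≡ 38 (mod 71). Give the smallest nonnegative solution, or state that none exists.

3

gcd(71, 60) = 1  (71 = 1×60 + 11, 60 = 5×11 + 5, 11 = 2×5 + 1, 5 = 5×1).
1 divides 38, so solutions exist.
Back-substituting, 60×(-13) + 71×(11) = 1.
So 60×(-13) ≡ 1 (mod 71); multiply by 38: t ≡ -494 (mod 71).
Smallest nonnegative: t = -494 mod 71 = 3.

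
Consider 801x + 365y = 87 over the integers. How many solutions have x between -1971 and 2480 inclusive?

gcd(801, 365) = 1.
By Bézout, 801·(36) + 365·(-79) = 1.
Particular solution: (212, -465).
General solution: x = 212 + 365t, y = -465 - 801t for integer t.
-1971 ≤ 212 + 365t ≤ 2480 gives t ∈ [-5, 6], which is 12 values.

12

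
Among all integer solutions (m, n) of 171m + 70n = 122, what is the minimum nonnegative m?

22

gcd(171, 70) = 1.
1 divides 122, so solutions exist.
By Bézout, 171·(-9) + 70·(22) = 1.
Scale by 122/1 = 122: (m₀, n₀) = (-1098, 2684).
General solution: m = -1098 + 70t, n = 2684 - 171t for integer t.
m ≥ 0: smallest is -1098 mod 70 = 22 (at t = 16), with n = -52.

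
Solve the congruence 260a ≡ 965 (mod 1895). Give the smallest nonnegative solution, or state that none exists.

11

gcd(1895, 260):
  1895 = 7*260 + 75
  260 = 3*75 + 35
  75 = 2*35 + 5
  35 = 7*5
so gcd(1895, 260) = 5.
5 divides 965, so solutions exist.
Back-substitute for Bézout coefficients:
  5 = 75 - 2*35
  ... = 260*(-51) + 1895*(7)
So 260*(-51) ≡ 5 (mod 1895); multiply by 193: a ≡ -9843 (mod 379).
Smallest nonnegative: a = -9843 mod 379 = 11.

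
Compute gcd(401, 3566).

gcd(3566, 401) = 1  (3566 = 8*401 + 358, 401 = 1*358 + 43, 358 = 8*43 + 14, 43 = 3*14 + 1, 14 = 14*1).

1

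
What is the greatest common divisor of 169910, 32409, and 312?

gcd(169910, 32409) = 13  (169910 = 5·32409 + 7865, 32409 = 4·7865 + 949, 7865 = 8·949 + 273, 949 = 3·273 + 130, 273 = 2·130 + 13, 130 = 10·13).
gcd(13, 312) = 13.

13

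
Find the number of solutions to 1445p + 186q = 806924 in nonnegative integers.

gcd(1445, 186) = 1.
By Bézout, 1445×(-13) + 186×(101) = 1.
One solution: (16, 4214).
General: p = 16 + 186t, q = 4214 - 1445t.
p ≥ 0 ⇒ t ≥ 0; q ≥ 0 ⇒ t ≤ 2. So t ∈ [0, 2]: 3 solutions.

3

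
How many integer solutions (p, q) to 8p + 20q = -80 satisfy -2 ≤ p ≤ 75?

gcd(20, 8) = 4.
By Bézout, 8×(-2) + 20×(1) = 4.
Particular solution: (0, -4).
General solution: p = 0 + 5t, q = -4 - 2t for integer t.
-2 ≤ 0 + 5t ≤ 75 gives t ∈ [0, 15], which is 16 values.

16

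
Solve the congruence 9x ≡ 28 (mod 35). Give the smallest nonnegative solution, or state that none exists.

gcd(35, 9) = 1  (35 = 3*9 + 8, 9 = 1*8 + 1, 8 = 8*1).
1 divides 28, so solutions exist.
Back-substituting, 9*(4) + 35*(-1) = 1.
So 9*(4) ≡ 1 (mod 35); multiply by 28: x ≡ 112 (mod 35).
Smallest nonnegative: x = 112 mod 35 = 7.

7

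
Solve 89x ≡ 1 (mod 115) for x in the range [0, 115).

84

gcd(115, 89) = 1.
By Bézout, 89*(-31) + 115*(24) = 1.
So 89*-31 ≡ 1 (mod 115), and -31 mod 115 = 84.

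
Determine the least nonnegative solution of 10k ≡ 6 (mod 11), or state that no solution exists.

gcd(11, 10):
  11 = 1·10 + 1
  10 = 10·1
so gcd(11, 10) = 1.
1 divides 6, so solutions exist.
Back-substitute for Bézout coefficients:
  1 = 11 - 1·10
  ... = 10·(-1) + 11·(1)
So 10·(-1) ≡ 1 (mod 11); multiply by 6: k ≡ -6 (mod 11).
Smallest nonnegative: k = -6 mod 11 = 5.

5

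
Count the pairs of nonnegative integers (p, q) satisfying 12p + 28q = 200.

gcd(28, 12):
  28 = 2·12 + 4
  12 = 3·4
so gcd(28, 12) = 4.
Back-substitute for Bézout coefficients:
  4 = 28 - 2·12
  ... = 12·(-2) + 28·(1)
Scale by 50: one solution is (-100, 50). Reduce p mod 7: (5, 5).
General: p = 5 + 7t, q = 5 - 3t.
p ≥ 0 ⇒ t ≥ 0; q ≥ 0 ⇒ t ≤ 1. So t ∈ [0, 1]: 2 solutions.

2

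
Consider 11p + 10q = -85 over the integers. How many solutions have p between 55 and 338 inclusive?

29

gcd(11, 10) = 1  (11 = 1×10 + 1, 10 = 10×1).
Back-substituting, 11×(1) + 10×(-1) = 1.
Scale by -85: particular solution (-85, 85); reduce p mod 10: (5, -14).
General solution: p = 5 + 10t, q = -14 - 11t for integer t.
55 ≤ 5 + 10t ≤ 338 gives t ∈ [5, 33], which is 29 values.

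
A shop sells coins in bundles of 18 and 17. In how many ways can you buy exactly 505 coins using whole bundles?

Need nonnegative integers with 18j + 17k = 505.
gcd(18, 17) = 1, and 18·(1) + 17·(-1) = 1.
So (j₀, k₀) = (505, -505); general j = 505 + 17t, k = -505 - 18t.
j ≥ 0 ⇒ t ≥ -29; k ≥ 0 ⇒ t ≤ -29. That's 1 value of t.

1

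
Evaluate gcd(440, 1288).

gcd(1288, 440) = 8  (1288 = 2·440 + 408, 440 = 1·408 + 32, 408 = 12·32 + 24, 32 = 1·24 + 8, 24 = 3·8).

8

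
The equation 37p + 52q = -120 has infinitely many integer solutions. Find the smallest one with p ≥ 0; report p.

gcd(52, 37) = 1.
1 divides -120, so solutions exist.
By Bézout, 37*(-7) + 52*(5) = 1.
Scale by -120/1 = -120: (p₀, q₀) = (840, -600).
General solution: p = 840 + 52t, q = -600 - 37t for integer t.
p ≥ 0: smallest is 840 mod 52 = 8 (at t = -16), with q = -8.

8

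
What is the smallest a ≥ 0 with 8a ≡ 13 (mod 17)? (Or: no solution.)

gcd(17, 8) = 1  (17 = 2×8 + 1, 8 = 8×1).
1 divides 13, so solutions exist.
Back-substituting, 8×(-2) + 17×(1) = 1.
So 8×(-2) ≡ 1 (mod 17); multiply by 13: a ≡ -26 (mod 17).
Smallest nonnegative: a = -26 mod 17 = 8.

8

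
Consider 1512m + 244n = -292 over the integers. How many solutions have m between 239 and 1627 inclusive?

23

gcd(1512, 244) = 4.
By Bézout, 1512*(-5) + 244*(31) = 4.
Particular solution: (60, -373).
General solution: m = 60 + 61t, n = -373 - 378t for integer t.
239 ≤ 60 + 61t ≤ 1627 gives t ∈ [3, 25], which is 23 values.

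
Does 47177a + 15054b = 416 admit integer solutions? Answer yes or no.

yes

gcd(47177, 15054) = 13  (47177 = 3×15054 + 2015, 15054 = 7×2015 + 949, 2015 = 2×949 + 117, 949 = 8×117 + 13, 117 = 9×13).
13 divides 416, so integer solutions exist.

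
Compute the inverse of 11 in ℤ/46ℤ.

21

gcd(46, 11) = 1  (46 = 4×11 + 2, 11 = 5×2 + 1, 2 = 2×1).
Back-substituting, 11×(21) + 46×(-5) = 1.
So 11×21 ≡ 1 (mod 46), and 21 mod 46 = 21.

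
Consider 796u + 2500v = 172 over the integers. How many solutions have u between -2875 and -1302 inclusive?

gcd(2500, 796) = 4.
By Bézout, 796×(-201) + 2500×(64) = 4.
Particular solution: (107, -34).
General solution: u = 107 + 625t, v = -34 - 199t for integer t.
-2875 ≤ 107 + 625t ≤ -1302 gives t ∈ [-4, -3], which is 2 values.

2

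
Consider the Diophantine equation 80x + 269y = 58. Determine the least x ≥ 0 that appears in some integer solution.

263

gcd(269, 80) = 1.
1 divides 58, so solutions exist.
By Bézout, 80·(37) + 269·(-11) = 1.
Scale by 58/1 = 58: (x₀, y₀) = (2146, -638).
General solution: x = 2146 + 269t, y = -638 - 80t for integer t.
x ≥ 0: smallest is 2146 mod 269 = 263 (at t = -7), with y = -78.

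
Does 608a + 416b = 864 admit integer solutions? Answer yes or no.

yes

gcd(608, 416):
  608 = 1*416 + 192
  416 = 2*192 + 32
  192 = 6*32
so gcd(608, 416) = 32.
32 divides 864, so integer solutions exist.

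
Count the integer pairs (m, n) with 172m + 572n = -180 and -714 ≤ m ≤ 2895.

25

gcd(572, 172):
  572 = 3×172 + 56
  172 = 3×56 + 4
  56 = 14×4
so gcd(572, 172) = 4.
Back-substitute for Bézout coefficients:
  4 = 172 - 3×56
  ... = 172×(10) + 572×(-3)
Scale by -45: particular solution (-450, 135); reduce m mod 143: (122, -37).
General solution: m = 122 + 143t, n = -37 - 43t for integer t.
-714 ≤ 122 + 143t ≤ 2895 gives t ∈ [-5, 19], which is 25 values.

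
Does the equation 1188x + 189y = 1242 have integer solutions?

yes

gcd(1188, 189) = 27  (1188 = 6*189 + 54, 189 = 3*54 + 27, 54 = 2*27).
27 divides 1242, so integer solutions exist.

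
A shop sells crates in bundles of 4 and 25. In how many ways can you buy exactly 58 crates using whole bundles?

Need nonnegative integers with 4j + 25k = 58.
gcd(4, 25) = 1, and 4·(-6) + 25·(1) = 1.
So (j₀, k₀) = (-348, 58); general j = -348 + 25t, k = 58 - 4t.
j ≥ 0 ⇒ t ≥ 14; k ≥ 0 ⇒ t ≤ 14. That's 1 value of t.

1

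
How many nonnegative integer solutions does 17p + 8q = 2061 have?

gcd(17, 8):
  17 = 2·8 + 1
  8 = 8·1
so gcd(17, 8) = 1.
Back-substitute for Bézout coefficients:
  1 = 17 - 2·8
  ... = 17·(1) + 8·(-2)
Scale by 2061: one solution is (2061, -4122). Reduce p mod 8: (5, 247).
General: p = 5 + 8t, q = 247 - 17t.
p ≥ 0 ⇒ t ≥ 0; q ≥ 0 ⇒ t ≤ 14. So t ∈ [0, 14]: 15 solutions.

15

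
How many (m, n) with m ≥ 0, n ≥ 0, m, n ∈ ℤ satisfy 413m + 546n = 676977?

21

gcd(546, 413):
  546 = 1×413 + 133
  413 = 3×133 + 14
  133 = 9×14 + 7
  14 = 2×7
so gcd(546, 413) = 7.
Back-substitute for Bézout coefficients:
  7 = 133 - 9×14
  ... = 413×(-37) + 546×(28)
Scale by 96711: one solution is (-3578307, 2707908). Reduce m mod 78: (21, 1224).
General: m = 21 + 78t, n = 1224 - 59t.
m ≥ 0 ⇒ t ≥ 0; n ≥ 0 ⇒ t ≤ 20. So t ∈ [0, 20]: 21 solutions.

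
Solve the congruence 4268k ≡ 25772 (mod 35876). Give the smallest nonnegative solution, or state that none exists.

3133

gcd(35876, 4268) = 4.
4 divides 25772, so solutions exist.
By Bézout, 4268·(-580) + 35876·(69) = 4.
So 4268·(-580) ≡ 4 (mod 35876); multiply by 6443: k ≡ -3736940 (mod 8969).
Smallest nonnegative: k = -3736940 mod 8969 = 3133.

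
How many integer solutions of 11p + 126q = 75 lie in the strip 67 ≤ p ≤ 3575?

gcd(126, 11):
  126 = 11×11 + 5
  11 = 2×5 + 1
  5 = 5×1
so gcd(126, 11) = 1.
Back-substitute for Bézout coefficients:
  1 = 11 - 2×5
  ... = 11×(23) + 126×(-2)
Scale by 75: particular solution (1725, -150); reduce p mod 126: (87, -7).
General solution: p = 87 + 126t, q = -7 - 11t for integer t.
67 ≤ 87 + 126t ≤ 3575 gives t ∈ [0, 27], which is 28 values.

28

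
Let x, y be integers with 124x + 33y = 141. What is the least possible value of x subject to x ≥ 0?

gcd(124, 33):
  124 = 3*33 + 25
  33 = 1*25 + 8
  25 = 3*8 + 1
  8 = 8*1
so gcd(124, 33) = 1.
1 divides 141, so solutions exist.
Back-substitute for Bézout coefficients:
  1 = 25 - 3*8
  ... = 124*(4) + 33*(-15)
Scale by 141/1 = 141: (x₀, y₀) = (564, -2115).
General solution: x = 564 + 33t, y = -2115 - 124t for integer t.
x ≥ 0: smallest is 564 mod 33 = 3 (at t = -17), with y = -7.

3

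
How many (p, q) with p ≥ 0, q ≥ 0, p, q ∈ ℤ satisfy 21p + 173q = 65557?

18

gcd(173, 21) = 1.
By Bézout, 21*(33) + 173*(-4) = 1.
One solution: (16, 377).
General: p = 16 + 173t, q = 377 - 21t.
p ≥ 0 ⇒ t ≥ 0; q ≥ 0 ⇒ t ≤ 17. So t ∈ [0, 17]: 18 solutions.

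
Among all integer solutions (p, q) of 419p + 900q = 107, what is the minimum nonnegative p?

gcd(900, 419):
  900 = 2×419 + 62
  419 = 6×62 + 47
  62 = 1×47 + 15
  47 = 3×15 + 2
  15 = 7×2 + 1
  2 = 2×1
so gcd(900, 419) = 1.
1 divides 107, so solutions exist.
Back-substitute for Bézout coefficients:
  1 = 15 - 7×2
  ... = 419×(-421) + 900×(196)
Scale by 107/1 = 107: (p₀, q₀) = (-45047, 20972).
General solution: p = -45047 + 900t, q = 20972 - 419t for integer t.
p ≥ 0: smallest is -45047 mod 900 = 853 (at t = 51), with q = -397.

853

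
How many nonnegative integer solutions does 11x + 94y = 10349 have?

gcd(94, 11) = 1  (94 = 8·11 + 6, 11 = 1·6 + 5, 6 = 1·5 + 1, 5 = 5·1).
Back-substituting, 11·(-17) + 94·(2) = 1.
Scale by 10349: one solution is (-175933, 20698). Reduce x mod 94: (35, 106).
General: x = 35 + 94t, y = 106 - 11t.
x ≥ 0 ⇒ t ≥ 0; y ≥ 0 ⇒ t ≤ 9. So t ∈ [0, 9]: 10 solutions.

10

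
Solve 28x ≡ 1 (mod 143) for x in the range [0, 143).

gcd(143, 28) = 1  (143 = 5·28 + 3, 28 = 9·3 + 1, 3 = 3·1).
Back-substituting, 28·(46) + 143·(-9) = 1.
So 28·46 ≡ 1 (mod 143), and 46 mod 143 = 46.

46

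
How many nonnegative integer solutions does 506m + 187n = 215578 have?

25

gcd(506, 187):
  506 = 2×187 + 132
  187 = 1×132 + 55
  132 = 2×55 + 22
  55 = 2×22 + 11
  22 = 2×11
so gcd(506, 187) = 11.
Back-substitute for Bézout coefficients:
  11 = 55 - 2×22
  ... = 506×(-7) + 187×(19)
Scale by 19598: one solution is (-137186, 372362). Reduce m mod 17: (4, 1142).
General: m = 4 + 17t, n = 1142 - 46t.
m ≥ 0 ⇒ t ≥ 0; n ≥ 0 ⇒ t ≤ 24. So t ∈ [0, 24]: 25 solutions.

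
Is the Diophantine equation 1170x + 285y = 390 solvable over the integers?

gcd(1170, 285) = 15  (1170 = 4·285 + 30, 285 = 9·30 + 15, 30 = 2·15).
15 divides 390, so integer solutions exist.

yes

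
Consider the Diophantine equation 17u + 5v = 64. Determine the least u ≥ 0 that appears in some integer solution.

gcd(17, 5):
  17 = 3*5 + 2
  5 = 2*2 + 1
  2 = 2*1
so gcd(17, 5) = 1.
1 divides 64, so solutions exist.
Back-substitute for Bézout coefficients:
  1 = 5 - 2*2
  ... = 17*(-2) + 5*(7)
Scale by 64/1 = 64: (u₀, v₀) = (-128, 448).
General solution: u = -128 + 5t, v = 448 - 17t for integer t.
u ≥ 0: smallest is -128 mod 5 = 2 (at t = 26), with v = 6.

2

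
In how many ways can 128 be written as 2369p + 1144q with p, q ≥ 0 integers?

gcd(2369, 1144) = 1.
By Bézout, 2369·(113) + 1144·(-234) = 1.
One solution: (736, -1524).
General: p = 736 + 1144t, q = -1524 - 2369t.
p ≥ 0 ⇒ t ≥ 0; q ≥ 0 ⇒ t ≤ -1. So t ∈ [0, -1]: 0 solutions.

0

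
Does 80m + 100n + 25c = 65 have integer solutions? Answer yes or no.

gcd(100, 80) = 20  (100 = 1·80 + 20, 80 = 4·20).
gcd(20, 25) = 5.
5 divides 65, so integer solutions exist.

yes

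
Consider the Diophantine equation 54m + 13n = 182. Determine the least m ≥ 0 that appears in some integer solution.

gcd(54, 13):
  54 = 4·13 + 2
  13 = 6·2 + 1
  2 = 2·1
so gcd(54, 13) = 1.
1 divides 182, so solutions exist.
Back-substitute for Bézout coefficients:
  1 = 13 - 6·2
  ... = 54·(-6) + 13·(25)
Scale by 182/1 = 182: (m₀, n₀) = (-1092, 4550).
General solution: m = -1092 + 13t, n = 4550 - 54t for integer t.
m ≥ 0: smallest is -1092 mod 13 = 0 (at t = 84), with n = 14.

0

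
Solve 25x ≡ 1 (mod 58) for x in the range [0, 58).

gcd(58, 25) = 1.
By Bézout, 25×(7) + 58×(-3) = 1.
So 25×7 ≡ 1 (mod 58), and 7 mod 58 = 7.

7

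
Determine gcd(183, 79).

gcd(183, 79):
  183 = 2·79 + 25
  79 = 3·25 + 4
  25 = 6·4 + 1
  4 = 4·1
so gcd(183, 79) = 1.

1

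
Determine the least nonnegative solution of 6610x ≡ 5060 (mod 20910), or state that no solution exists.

257

gcd(20910, 6610):
  20910 = 3*6610 + 1080
  6610 = 6*1080 + 130
  1080 = 8*130 + 40
  130 = 3*40 + 10
  40 = 4*10
so gcd(20910, 6610) = 10.
10 divides 5060, so solutions exist.
Back-substitute for Bézout coefficients:
  10 = 130 - 3*40
  ... = 6610*(484) + 20910*(-153)
So 6610*(484) ≡ 10 (mod 20910); multiply by 506: x ≡ 244904 (mod 2091).
Smallest nonnegative: x = 244904 mod 2091 = 257.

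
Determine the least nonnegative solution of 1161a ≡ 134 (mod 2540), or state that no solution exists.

gcd(2540, 1161) = 1.
1 divides 134, so solutions exist.
By Bézout, 1161·(501) + 2540·(-229) = 1.
So 1161·(501) ≡ 1 (mod 2540); multiply by 134: a ≡ 67134 (mod 2540).
Smallest nonnegative: a = 67134 mod 2540 = 1094.

1094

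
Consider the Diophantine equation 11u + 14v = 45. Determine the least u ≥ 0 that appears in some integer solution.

13

gcd(14, 11):
  14 = 1*11 + 3
  11 = 3*3 + 2
  3 = 1*2 + 1
  2 = 2*1
so gcd(14, 11) = 1.
1 divides 45, so solutions exist.
Back-substitute for Bézout coefficients:
  1 = 3 - 1*2
  ... = 11*(-5) + 14*(4)
Scale by 45/1 = 45: (u₀, v₀) = (-225, 180).
General solution: u = -225 + 14t, v = 180 - 11t for integer t.
u ≥ 0: smallest is -225 mod 14 = 13 (at t = 17), with v = -7.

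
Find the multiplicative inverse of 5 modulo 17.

7

gcd(17, 5) = 1.
By Bézout, 5×(7) + 17×(-2) = 1.
So 5×7 ≡ 1 (mod 17), and 7 mod 17 = 7.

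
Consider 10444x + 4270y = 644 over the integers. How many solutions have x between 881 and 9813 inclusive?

gcd(10444, 4270) = 14  (10444 = 2·4270 + 1904, 4270 = 2·1904 + 462, 1904 = 4·462 + 56, 462 = 8·56 + 14, 56 = 4·14).
Back-substituting, 10444·(-74) + 4270·(181) = 14.
Scale by 46: particular solution (-3404, 8326); reduce x mod 305: (256, -626).
General solution: x = 256 + 305t, y = -626 - 746t for integer t.
881 ≤ 256 + 305t ≤ 9813 gives t ∈ [3, 31], which is 29 values.

29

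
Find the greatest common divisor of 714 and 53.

1

gcd(714, 53) = 1  (714 = 13*53 + 25, 53 = 2*25 + 3, 25 = 8*3 + 1, 3 = 3*1).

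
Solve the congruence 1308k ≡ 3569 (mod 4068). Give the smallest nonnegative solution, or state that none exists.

no solution

gcd(4068, 1308):
  4068 = 3*1308 + 144
  1308 = 9*144 + 12
  144 = 12*12
so gcd(4068, 1308) = 12.
12 does not divide 3569, so the congruence has no solution.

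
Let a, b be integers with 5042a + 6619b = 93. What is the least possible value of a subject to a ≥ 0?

2619

gcd(6619, 5042):
  6619 = 1·5042 + 1577
  5042 = 3·1577 + 311
  1577 = 5·311 + 22
  311 = 14·22 + 3
  22 = 7·3 + 1
  3 = 3·1
so gcd(6619, 5042) = 1.
1 divides 93, so solutions exist.
Back-substitute for Bézout coefficients:
  1 = 22 - 7·3
  ... = 5042·(-2107) + 6619·(1605)
Scale by 93/1 = 93: (a₀, b₀) = (-195951, 149265).
General solution: a = -195951 + 6619t, b = 149265 - 5042t for integer t.
a ≥ 0: smallest is -195951 mod 6619 = 2619 (at t = 30), with b = -1995.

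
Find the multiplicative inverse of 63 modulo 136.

95

gcd(136, 63) = 1  (136 = 2×63 + 10, 63 = 6×10 + 3, 10 = 3×3 + 1, 3 = 3×1).
Back-substituting, 63×(-41) + 136×(19) = 1.
So 63×-41 ≡ 1 (mod 136), and -41 mod 136 = 95.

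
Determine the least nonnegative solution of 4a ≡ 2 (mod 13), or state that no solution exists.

gcd(13, 4) = 1.
1 divides 2, so solutions exist.
By Bézout, 4×(-3) + 13×(1) = 1.
So 4×(-3) ≡ 1 (mod 13); multiply by 2: a ≡ -6 (mod 13).
Smallest nonnegative: a = -6 mod 13 = 7.

7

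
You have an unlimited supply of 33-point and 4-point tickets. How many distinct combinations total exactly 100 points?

Need nonnegative integers with 33j + 4k = 100.
gcd(33, 4) = 1, and 33·(1) + 4·(-8) = 1.
So (j₀, k₀) = (100, -800); general j = 100 + 4t, k = -800 - 33t.
j ≥ 0 ⇒ t ≥ -25; k ≥ 0 ⇒ t ≤ -25. That's 1 value of t.

1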